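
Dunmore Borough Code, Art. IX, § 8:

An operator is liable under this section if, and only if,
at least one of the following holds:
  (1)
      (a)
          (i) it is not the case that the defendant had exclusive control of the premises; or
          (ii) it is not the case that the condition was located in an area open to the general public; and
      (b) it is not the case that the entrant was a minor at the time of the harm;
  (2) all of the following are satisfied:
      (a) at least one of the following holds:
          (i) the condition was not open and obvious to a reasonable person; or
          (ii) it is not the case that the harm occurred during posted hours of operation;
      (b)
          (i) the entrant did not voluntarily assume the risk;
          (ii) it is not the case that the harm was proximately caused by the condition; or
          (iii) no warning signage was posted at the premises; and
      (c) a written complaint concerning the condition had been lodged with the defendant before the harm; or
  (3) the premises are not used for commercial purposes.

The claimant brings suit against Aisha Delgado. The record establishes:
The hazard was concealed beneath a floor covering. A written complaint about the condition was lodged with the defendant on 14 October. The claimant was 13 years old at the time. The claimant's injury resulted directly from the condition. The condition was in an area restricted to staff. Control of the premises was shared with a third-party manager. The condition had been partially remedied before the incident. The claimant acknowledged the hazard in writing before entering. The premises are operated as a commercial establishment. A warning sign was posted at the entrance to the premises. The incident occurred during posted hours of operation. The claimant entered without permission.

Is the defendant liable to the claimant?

No — not liable.

(i) not (exclusive control) — met.
(ii) not (public area) — met.
(a) = T OR T = true.
(b) not (entrant a minor) — not satisfied.
So (1) is not satisfied (T AND F).
(i) not open/obvious — holds.
(ii) not (during posted hours) — not satisfied.
So (a) is satisfied (T OR F).
(i) no assumed risk — not satisfied.
(ii) not (proximate cause) — not satisfied.
(iii) no signage posted — not satisfied.
(b): F OR F OR F → false.
(c) complaint lodged — holds.
(2) = T AND F AND T = false.
(3) not (commercial use) — not met.
Overall = F OR F OR F = false.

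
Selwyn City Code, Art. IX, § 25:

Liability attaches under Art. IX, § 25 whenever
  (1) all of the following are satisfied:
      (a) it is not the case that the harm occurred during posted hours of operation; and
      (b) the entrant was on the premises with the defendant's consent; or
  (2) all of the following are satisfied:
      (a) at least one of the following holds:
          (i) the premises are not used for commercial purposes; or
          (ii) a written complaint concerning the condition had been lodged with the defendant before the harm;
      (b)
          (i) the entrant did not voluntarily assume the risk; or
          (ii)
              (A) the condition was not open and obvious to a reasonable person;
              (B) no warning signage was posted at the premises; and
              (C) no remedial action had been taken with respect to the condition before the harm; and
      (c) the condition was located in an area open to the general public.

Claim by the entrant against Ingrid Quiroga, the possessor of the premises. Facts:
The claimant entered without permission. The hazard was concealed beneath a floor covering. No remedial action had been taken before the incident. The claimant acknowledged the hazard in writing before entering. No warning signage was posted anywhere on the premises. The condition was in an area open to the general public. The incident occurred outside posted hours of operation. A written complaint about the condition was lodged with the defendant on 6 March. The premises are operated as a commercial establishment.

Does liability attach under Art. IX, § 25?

(a) not (during posted hours) — satisfied.
(b) consent to enter — not met.
So (1) is not satisfied (T AND F).
(i) not (commercial use) — not met.
(ii) complaint lodged — satisfied.
(a): F OR T → true.
(i) no assumed risk — fails.
(A) not open/obvious — holds.
(B) no signage posted — satisfied.
(C) no remedial action — met.
So (ii) is satisfied (T AND T AND T).
(b) = F OR T = true.
(c) public area — satisfied.
So (2) is satisfied (T AND T AND T).
Overall = F OR T = true.

Yes — liable.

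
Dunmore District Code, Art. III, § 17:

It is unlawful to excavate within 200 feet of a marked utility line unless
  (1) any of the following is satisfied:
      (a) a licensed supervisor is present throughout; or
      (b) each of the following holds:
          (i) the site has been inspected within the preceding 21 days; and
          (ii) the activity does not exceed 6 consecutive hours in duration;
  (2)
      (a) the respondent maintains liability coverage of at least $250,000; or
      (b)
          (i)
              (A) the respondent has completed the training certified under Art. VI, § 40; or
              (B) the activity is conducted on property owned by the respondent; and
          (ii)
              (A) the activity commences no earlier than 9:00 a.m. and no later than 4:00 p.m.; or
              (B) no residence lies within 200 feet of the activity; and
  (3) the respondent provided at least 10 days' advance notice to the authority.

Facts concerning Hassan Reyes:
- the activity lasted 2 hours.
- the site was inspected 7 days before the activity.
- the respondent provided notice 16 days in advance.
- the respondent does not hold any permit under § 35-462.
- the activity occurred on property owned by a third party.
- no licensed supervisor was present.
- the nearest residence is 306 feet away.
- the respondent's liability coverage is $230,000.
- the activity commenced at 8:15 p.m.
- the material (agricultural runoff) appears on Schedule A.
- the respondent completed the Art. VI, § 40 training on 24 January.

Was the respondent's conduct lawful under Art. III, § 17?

(a) supervisor present — not satisfied.
(i) site inspected — satisfied.
(ii) ≤ 6 hrs duration — satisfied.
(b) = T AND T = true.
So (1) is satisfied (F OR T).
(a) coverage ≥ $250,000 — not satisfied.
(A) training certified — satisfied.
(B) own property — not met.
So (i) is satisfied (T OR F).
(A) start within hours — not met.
(B) no residence in 200 ft — satisfied.
(ii) = F OR T = true.
(b): T AND T → true.
(2) = F OR T = true.
(3) ≥10 days' notice — holds.
Overall: T AND T AND T → true.

Yes — lawful.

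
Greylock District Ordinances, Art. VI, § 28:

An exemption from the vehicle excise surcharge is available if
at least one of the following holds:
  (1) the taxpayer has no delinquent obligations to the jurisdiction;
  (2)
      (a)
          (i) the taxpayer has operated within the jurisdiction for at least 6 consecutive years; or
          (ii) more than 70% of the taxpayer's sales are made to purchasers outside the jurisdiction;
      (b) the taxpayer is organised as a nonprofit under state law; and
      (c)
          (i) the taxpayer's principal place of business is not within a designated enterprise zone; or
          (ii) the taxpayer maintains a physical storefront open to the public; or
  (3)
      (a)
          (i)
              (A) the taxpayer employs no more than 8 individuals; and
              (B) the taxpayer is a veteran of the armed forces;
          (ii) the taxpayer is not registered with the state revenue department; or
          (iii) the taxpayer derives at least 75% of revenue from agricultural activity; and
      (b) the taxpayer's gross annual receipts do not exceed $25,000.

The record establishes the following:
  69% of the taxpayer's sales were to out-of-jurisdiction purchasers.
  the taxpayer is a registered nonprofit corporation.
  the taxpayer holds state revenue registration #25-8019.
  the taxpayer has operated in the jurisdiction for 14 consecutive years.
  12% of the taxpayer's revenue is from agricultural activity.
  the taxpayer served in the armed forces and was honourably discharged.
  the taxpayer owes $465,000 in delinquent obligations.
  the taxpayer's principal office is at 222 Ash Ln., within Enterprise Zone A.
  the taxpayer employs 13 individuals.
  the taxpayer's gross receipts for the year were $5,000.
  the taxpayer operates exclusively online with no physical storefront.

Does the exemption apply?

No — not exempt.

(1) no delinquency — not met.
(i) ≥ 6 yrs in jurisdiction — holds.
(ii) >70% out-of-jur. sales — not met.
(a) = T OR F = true.
(b) nonprofit — met.
(i) not (in enterprise zone) — fails.
(ii) has storefront — not satisfied.
(c): F OR F → false.
(2): T AND T AND F → false.
(A) ≤ 8 employees — not satisfied.
(B) veteran — satisfied.
So (i) is not satisfied (F AND T).
(ii) not (state-registered) — fails.
(iii) ≥75% agricultural — fails.
So (a) is not satisfied (F OR F OR F).
(b) receipts ≤ $25,000 — satisfied.
So (3) is not satisfied (F AND T).
Overall: F OR F OR F → false.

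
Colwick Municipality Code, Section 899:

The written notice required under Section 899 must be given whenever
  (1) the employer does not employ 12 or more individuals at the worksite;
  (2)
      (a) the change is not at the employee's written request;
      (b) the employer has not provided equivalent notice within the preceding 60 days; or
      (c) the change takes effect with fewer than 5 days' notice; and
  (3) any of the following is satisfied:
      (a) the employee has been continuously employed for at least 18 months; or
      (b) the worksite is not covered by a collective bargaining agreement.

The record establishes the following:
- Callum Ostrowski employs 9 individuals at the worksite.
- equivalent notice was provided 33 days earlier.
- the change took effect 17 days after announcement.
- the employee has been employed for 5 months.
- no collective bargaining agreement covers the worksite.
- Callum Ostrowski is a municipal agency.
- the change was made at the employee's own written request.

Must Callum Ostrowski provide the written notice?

(1) not (≥ 12 at site) — holds.
(a) not employee-requested — not satisfied.
(b) no recent notice — not satisfied.
(c) < 5 days' notice — not satisfied.
(2) = F OR F OR F = false.
(a) tenure ≥ 18 mo. — fails.
(b) no CBA — satisfied.
(3) = F OR T = true.
So Overall is not satisfied (T AND F AND T).

No — not required.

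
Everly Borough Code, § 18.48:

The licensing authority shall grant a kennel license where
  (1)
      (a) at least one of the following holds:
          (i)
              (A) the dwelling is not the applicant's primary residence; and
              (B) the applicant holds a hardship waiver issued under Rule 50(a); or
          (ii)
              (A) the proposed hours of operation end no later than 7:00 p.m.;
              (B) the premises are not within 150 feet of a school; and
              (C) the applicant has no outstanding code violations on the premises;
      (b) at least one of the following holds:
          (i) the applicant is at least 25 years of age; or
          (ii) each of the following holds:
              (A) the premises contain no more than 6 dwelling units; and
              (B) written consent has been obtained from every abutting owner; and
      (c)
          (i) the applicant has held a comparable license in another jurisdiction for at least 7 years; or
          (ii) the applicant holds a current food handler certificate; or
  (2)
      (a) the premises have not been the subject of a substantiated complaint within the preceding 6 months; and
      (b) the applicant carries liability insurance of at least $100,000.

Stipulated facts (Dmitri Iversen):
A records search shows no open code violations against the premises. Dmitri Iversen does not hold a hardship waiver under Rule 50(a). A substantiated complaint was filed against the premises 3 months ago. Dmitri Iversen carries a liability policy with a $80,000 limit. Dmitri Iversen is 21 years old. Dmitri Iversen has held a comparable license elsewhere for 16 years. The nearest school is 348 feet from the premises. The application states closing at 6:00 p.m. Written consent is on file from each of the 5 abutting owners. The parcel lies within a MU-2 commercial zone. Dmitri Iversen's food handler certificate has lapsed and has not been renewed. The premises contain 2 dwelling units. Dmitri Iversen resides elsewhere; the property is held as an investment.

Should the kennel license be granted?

(A) not (primary residence) — satisfied.
(B) hardship waiver — not satisfied.
(i) = T AND F = false.
(A) closes by 7 p.m. — met.
(B) ≥150 ft from school — holds.
(C) no code violations — met.
(ii): T AND T AND T → true.
So (a) is satisfied (F OR T).
(i) age ≥ 25 — not met.
(A) ≤ 6 units — holds.
(B) all abutters consent — holds.
So (ii) is satisfied (T AND T).
(b): F OR T → true.
(i) prior license ≥ 7 yr — met.
(ii) food handler cert. — not met.
(c): T OR F → true.
(1) = T AND T AND T = true.
(a) no complaint in 6 mo. — not satisfied.
(b) insurance ≥ $100,000 — fails.
(2): F AND F → false.
Overall: T OR F → true.

Yes — granted.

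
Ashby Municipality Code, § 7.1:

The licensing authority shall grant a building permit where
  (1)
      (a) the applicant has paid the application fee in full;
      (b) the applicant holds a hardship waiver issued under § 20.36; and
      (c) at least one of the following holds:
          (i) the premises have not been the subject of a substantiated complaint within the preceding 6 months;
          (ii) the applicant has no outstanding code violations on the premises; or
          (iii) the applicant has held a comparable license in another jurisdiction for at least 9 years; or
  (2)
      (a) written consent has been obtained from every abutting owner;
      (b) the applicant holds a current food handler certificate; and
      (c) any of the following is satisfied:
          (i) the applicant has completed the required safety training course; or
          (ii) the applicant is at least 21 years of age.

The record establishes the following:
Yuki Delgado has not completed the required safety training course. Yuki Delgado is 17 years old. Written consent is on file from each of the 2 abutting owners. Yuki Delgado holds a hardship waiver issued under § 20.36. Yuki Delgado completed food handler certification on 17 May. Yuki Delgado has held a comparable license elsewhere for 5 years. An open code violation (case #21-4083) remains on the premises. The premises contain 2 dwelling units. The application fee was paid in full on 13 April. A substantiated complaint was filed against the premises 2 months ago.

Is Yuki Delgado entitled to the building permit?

(a) fee paid — holds.
(b) hardship waiver — holds.
(i) no complaint in 6 mo. — not satisfied.
(ii) no code violations — not met.
(iii) prior license ≥ 9 yr — not met.
(c): F OR F OR F → false.
(1) = T AND T AND F = false.
(a) all abutters consent — satisfied.
(b) food handler cert. — met.
(i) safety training — fails.
(ii) age ≥ 21 — not met.
(c): F OR F → false.
(2) = T AND T AND F = false.
Overall: F OR F → false.

No — denied.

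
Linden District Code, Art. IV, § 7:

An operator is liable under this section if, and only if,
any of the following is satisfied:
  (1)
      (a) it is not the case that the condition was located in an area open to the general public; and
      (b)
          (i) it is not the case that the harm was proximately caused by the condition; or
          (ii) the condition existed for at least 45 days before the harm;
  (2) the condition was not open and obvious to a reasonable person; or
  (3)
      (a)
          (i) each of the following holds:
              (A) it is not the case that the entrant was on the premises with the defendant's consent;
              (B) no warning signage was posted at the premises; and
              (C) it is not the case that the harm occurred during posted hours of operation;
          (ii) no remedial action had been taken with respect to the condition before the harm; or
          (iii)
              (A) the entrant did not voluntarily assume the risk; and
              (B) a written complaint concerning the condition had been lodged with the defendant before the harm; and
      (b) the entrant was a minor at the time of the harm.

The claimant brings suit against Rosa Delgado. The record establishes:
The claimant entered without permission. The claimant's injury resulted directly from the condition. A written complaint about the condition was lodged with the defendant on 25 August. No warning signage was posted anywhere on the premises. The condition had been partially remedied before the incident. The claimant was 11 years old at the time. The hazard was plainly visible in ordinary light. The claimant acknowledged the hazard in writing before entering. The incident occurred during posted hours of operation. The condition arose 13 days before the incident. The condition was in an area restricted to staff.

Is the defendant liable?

(a) not (public area) — met.
(i) not (proximate cause) — not satisfied.
(ii) condition ≥45 days old — not satisfied.
So (b) is not satisfied (F OR F).
(1): T AND F → false.
(2) not open/obvious — fails.
(A) not (consent to enter) — met.
(B) no signage posted — met.
(C) not (during posted hours) — fails.
So (i) is not satisfied (T AND T AND F).
(ii) no remedial action — not met.
(A) no assumed risk — not satisfied.
(B) complaint lodged — met.
(iii) = F AND T = false.
(a): F OR F OR F → false.
(b) entrant a minor — met.
(3): F AND T → false.
So Overall is not satisfied (F OR F OR F).

No — not liable.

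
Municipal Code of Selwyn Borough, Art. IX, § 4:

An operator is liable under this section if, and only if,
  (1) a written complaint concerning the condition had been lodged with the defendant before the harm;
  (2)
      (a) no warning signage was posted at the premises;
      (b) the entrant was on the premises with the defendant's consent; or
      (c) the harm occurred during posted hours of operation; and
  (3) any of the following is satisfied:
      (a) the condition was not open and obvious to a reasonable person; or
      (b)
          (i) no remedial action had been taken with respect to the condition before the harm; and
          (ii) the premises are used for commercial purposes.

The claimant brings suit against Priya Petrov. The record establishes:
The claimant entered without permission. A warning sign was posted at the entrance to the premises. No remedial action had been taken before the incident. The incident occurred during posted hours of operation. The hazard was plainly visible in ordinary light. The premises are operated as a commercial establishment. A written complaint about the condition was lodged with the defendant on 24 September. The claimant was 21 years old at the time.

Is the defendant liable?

(1) complaint lodged — satisfied.
(a) no signage posted — not satisfied.
(b) consent to enter — fails.
(c) during posted hours — met.
(2) = F OR F OR T = true.
(a) not open/obvious — fails.
(i) no remedial action — holds.
(ii) commercial use — holds.
(b): T AND T → true.
(3): F OR T → true.
Overall = T AND T AND T = true.

Yes — liable.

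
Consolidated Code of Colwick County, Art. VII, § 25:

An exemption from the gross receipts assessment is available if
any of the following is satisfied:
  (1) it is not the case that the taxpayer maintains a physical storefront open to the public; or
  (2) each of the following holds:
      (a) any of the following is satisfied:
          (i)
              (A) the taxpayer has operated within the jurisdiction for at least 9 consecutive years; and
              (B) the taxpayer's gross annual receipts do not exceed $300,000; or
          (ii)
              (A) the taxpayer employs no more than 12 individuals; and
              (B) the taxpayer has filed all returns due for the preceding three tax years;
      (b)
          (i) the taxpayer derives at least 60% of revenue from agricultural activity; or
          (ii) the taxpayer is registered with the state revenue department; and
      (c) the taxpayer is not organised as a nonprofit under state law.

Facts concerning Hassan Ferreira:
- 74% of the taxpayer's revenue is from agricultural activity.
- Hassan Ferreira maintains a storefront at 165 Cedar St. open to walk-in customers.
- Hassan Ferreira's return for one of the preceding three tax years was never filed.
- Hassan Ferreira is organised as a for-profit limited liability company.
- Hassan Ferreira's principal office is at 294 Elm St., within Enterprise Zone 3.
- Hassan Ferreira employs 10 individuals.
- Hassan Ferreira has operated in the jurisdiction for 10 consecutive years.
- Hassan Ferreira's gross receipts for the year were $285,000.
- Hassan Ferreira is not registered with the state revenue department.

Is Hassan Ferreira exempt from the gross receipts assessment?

(1) not (has storefront) — not satisfied.
(A) ≥ 9 yrs in jurisdiction — holds.
(B) receipts ≤ $300,000 — satisfied.
So (i) is satisfied (T AND T).
(A) ≤ 12 employees — holds.
(B) returns current — not met.
(ii): T AND F → false.
(a) = T OR F = true.
(i) ≥60% agricultural — holds.
(ii) state-registered — not satisfied.
(b) = T OR F = true.
(c) not (nonprofit) — met.
(2) = T AND T AND T = true.
Overall = F OR T = true.

Yes — exempt.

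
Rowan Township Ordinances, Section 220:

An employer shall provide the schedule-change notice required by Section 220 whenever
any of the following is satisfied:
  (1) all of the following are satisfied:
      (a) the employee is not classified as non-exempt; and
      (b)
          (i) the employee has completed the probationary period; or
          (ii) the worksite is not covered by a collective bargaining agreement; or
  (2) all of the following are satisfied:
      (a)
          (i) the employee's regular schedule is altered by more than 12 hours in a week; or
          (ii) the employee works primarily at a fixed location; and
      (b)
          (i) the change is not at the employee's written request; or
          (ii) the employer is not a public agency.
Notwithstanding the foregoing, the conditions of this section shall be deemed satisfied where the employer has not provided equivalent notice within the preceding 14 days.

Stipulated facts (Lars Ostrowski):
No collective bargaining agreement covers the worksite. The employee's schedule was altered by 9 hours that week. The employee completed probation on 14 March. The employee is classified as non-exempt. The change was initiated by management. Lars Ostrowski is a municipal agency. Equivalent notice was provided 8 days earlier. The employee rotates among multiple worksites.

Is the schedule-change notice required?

(a) not (non-exempt) — not met.
(i) past probation — met.
(ii) no CBA — holds.
(b): T OR T → true.
(1) = F AND T = false.
(i) schedule shift > 12h — fails.
(ii) fixed location — not met.
So (a) is not satisfied (F OR F).
(i) not employee-requested — met.
(ii) not (public agency) — not satisfied.
(b) = T OR F = true.
(2): F AND T → false.
Overall: F OR F → false.
Exception (no recent notice) — not satisfied.
Result: main false OR exception false → false.

No — not required.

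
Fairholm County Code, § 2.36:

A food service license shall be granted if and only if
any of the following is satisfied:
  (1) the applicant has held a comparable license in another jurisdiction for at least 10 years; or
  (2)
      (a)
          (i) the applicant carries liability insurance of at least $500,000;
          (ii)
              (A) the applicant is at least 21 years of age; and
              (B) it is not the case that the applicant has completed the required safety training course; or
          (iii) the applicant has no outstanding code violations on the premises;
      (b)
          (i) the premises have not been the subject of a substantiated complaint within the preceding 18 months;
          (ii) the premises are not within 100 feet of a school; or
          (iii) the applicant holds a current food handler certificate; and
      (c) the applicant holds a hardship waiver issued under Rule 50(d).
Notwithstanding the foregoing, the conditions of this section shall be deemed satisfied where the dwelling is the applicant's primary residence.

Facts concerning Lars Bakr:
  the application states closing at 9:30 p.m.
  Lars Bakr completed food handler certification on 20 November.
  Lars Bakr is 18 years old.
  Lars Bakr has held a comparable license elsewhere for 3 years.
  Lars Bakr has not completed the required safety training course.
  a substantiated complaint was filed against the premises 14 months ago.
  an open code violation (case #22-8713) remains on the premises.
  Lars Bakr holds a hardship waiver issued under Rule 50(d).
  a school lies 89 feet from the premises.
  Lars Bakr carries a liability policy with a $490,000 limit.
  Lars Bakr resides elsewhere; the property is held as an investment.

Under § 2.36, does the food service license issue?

(1) prior license ≥ 10 yr — not met.
(i) insurance ≥ $500,000 — not met.
(A) age ≥ 21 — not satisfied.
(B) not (safety training) — holds.
(ii) = F AND T = false.
(iii) no code violations — not met.
(a): F OR F OR F → false.
(i) no complaint in 18 mo. — not satisfied.
(ii) ≥100 ft from school — not satisfied.
(iii) food handler cert. — satisfied.
So (b) is satisfied (F OR F OR T).
(c) hardship waiver — holds.
So (2) is not satisfied (F AND T AND T).
Overall = F OR F = false.
Exception (primary residence) — not satisfied.
Result: main false OR exception false → false.

No — denied.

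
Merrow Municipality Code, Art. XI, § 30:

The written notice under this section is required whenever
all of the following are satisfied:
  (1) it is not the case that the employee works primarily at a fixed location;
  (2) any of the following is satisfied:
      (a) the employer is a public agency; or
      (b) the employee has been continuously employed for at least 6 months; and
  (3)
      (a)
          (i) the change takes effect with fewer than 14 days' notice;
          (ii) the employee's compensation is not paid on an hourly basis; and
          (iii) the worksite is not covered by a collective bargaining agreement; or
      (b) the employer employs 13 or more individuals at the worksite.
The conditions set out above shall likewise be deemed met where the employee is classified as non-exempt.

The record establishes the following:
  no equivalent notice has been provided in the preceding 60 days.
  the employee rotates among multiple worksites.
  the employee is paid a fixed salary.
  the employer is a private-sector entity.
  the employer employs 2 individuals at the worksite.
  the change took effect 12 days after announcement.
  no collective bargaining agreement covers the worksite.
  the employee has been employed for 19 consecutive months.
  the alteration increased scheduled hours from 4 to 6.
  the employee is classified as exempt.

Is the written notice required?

(1) not (fixed location) — holds.
(a) public agency — not met.
(b) tenure ≥ 6 mo. — met.
So (2) is satisfied (F OR T).
(i) < 14 days' notice — met.
(ii) not (hourly-paid) — met.
(iii) no CBA — satisfied.
(a): T AND T AND T → true.
(b) ≥ 13 at site — fails.
So (3) is satisfied (T OR F).
Overall: T AND T AND T → true.
Exception (non-exempt) — not satisfied.
Result: main true OR exception false → true.

Yes — required.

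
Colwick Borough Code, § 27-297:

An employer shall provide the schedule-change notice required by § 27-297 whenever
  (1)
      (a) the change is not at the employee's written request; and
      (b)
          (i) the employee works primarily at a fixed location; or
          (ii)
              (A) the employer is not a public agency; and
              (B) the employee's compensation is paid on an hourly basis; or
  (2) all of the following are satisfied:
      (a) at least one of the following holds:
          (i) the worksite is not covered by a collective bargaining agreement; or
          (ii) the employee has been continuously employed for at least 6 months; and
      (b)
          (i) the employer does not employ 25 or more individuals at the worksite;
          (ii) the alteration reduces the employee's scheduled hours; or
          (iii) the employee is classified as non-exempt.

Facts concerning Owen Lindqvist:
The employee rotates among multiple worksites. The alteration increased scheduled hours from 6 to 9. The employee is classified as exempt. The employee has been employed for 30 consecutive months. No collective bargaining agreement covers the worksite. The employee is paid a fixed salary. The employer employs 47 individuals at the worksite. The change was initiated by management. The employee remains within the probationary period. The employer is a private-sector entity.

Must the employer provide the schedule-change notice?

No — not required.

(a) not employee-requested — met.
(i) fixed location — not satisfied.
(A) not (public agency) — met.
(B) hourly-paid — not met.
So (ii) is not satisfied (T AND F).
So (b) is not satisfied (F OR F).
(1) = T AND F = false.
(i) no CBA — met.
(ii) tenure ≥ 6 mo. — holds.
(a): T OR T → true.
(i) not (≥ 25 at site) — fails.
(ii) hours reduced — not satisfied.
(iii) non-exempt — not met.
(b): F OR F OR F → false.
So (2) is not satisfied (T AND F).
Overall = F OR F = false.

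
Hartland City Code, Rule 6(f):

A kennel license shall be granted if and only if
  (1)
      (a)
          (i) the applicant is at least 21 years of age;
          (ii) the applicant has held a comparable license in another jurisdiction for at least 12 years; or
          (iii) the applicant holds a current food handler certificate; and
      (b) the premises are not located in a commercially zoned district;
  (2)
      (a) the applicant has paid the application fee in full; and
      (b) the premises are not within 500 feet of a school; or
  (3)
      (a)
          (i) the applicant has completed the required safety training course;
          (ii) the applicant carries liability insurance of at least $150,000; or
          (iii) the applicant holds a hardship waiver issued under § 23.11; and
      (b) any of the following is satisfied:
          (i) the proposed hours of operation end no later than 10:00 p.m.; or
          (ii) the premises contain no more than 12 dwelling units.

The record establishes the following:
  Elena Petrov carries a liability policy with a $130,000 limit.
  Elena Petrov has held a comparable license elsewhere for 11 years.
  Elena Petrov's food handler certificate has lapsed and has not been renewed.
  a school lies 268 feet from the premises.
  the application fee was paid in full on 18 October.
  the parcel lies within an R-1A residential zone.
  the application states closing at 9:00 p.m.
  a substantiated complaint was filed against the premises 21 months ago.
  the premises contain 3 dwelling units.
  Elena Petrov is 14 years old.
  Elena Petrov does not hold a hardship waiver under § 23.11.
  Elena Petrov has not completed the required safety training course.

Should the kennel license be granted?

(i) age ≥ 21 — fails.
(ii) prior license ≥ 12 yr — fails.
(iii) food handler cert. — not satisfied.
(a): F OR F OR F → false.
(b) not (commercially zoned) — holds.
So (1) is not satisfied (F AND T).
(a) fee paid — satisfied.
(b) ≥500 ft from school — fails.
(2) = T AND F = false.
(i) safety training — not met.
(ii) insurance ≥ $150,000 — fails.
(iii) hardship waiver — not met.
(a): F OR F OR F → false.
(i) closes by 10 p.m. — satisfied.
(ii) ≤ 12 units — holds.
(b): T OR T → true.
So (3) is not satisfied (F AND T).
Overall: F OR F OR F → false.

No — denied.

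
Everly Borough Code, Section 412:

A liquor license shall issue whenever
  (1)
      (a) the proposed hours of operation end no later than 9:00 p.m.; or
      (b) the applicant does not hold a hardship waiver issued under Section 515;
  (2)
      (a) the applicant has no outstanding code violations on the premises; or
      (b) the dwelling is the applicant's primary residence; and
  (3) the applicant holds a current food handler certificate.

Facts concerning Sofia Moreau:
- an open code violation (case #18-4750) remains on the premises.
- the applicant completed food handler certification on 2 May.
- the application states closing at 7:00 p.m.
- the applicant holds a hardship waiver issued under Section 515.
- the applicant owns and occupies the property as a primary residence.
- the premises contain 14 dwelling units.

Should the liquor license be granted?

(a) closes by 9 p.m. — met.
(b) not (hardship waiver) — not met.
(1) = T OR F = true.
(a) no code violations — not met.
(b) primary residence — met.
(2): F OR T → true.
(3) food handler cert. — met.
So Overall is satisfied (T AND T AND T).

Yes — granted.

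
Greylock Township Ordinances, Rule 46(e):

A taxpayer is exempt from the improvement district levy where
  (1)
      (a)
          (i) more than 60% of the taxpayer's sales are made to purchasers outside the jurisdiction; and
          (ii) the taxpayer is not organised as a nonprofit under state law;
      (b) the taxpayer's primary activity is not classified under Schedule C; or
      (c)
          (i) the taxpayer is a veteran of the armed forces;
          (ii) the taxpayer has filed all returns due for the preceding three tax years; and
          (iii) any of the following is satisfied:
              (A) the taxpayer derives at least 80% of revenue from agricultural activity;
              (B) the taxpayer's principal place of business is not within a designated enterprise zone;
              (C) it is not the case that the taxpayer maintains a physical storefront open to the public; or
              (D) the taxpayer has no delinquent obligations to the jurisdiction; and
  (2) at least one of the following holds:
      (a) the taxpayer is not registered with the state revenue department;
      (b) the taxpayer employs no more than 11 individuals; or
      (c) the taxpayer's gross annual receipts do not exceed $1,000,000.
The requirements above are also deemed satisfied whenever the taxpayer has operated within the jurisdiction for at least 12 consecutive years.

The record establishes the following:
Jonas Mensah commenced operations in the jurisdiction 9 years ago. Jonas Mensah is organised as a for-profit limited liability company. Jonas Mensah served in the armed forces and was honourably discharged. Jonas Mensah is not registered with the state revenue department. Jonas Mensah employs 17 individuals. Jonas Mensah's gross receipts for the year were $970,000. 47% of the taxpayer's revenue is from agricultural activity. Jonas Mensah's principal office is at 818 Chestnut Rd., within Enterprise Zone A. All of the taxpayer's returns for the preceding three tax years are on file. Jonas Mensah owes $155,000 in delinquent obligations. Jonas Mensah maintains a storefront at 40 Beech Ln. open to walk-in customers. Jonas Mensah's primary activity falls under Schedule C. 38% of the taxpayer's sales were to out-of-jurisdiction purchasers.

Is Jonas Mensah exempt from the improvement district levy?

No — not exempt.

(i) >60% out-of-jur. sales — not met.
(ii) not (nonprofit) — met.
(a) = F AND T = false.
(b) not (Schedule C activity) — fails.
(i) veteran — holds.
(ii) returns current — met.
(A) ≥80% agricultural — not satisfied.
(B) not (in enterprise zone) — not met.
(C) not (has storefront) — not satisfied.
(D) no delinquency — fails.
(iii) = F OR F OR F OR F = false.
(c): T AND T AND F → false.
(1) = F OR F OR F = false.
(a) not (state-registered) — satisfied.
(b) ≤ 11 employees — fails.
(c) receipts ≤ $1,000,000 — holds.
So (2) is satisfied (T OR F OR T).
So Overall is not satisfied (F AND T).
Exception (≥ 12 yrs in jurisdiction) — not satisfied.
Result: main false OR exception false → false.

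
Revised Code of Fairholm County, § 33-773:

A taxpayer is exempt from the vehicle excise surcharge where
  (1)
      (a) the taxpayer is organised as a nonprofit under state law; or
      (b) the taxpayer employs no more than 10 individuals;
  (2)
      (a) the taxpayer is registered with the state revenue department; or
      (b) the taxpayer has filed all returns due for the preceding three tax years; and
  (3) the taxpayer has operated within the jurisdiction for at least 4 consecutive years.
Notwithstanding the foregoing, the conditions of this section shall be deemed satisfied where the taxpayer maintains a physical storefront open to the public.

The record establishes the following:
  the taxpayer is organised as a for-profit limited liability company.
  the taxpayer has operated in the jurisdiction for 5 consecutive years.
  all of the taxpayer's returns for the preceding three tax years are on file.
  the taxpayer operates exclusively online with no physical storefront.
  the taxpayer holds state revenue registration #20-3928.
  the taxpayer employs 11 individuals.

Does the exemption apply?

(a) nonprofit — not satisfied.
(b) ≤ 10 employees — not satisfied.
(1): F OR F → false.
(a) state-registered — met.
(b) returns current — holds.
(2) = T OR T = true.
(3) ≥ 4 yrs in jurisdiction — met.
Overall = F AND T AND T = false.
Exception (has storefront) — not satisfied.
Result: main false OR exception false → false.

No — not exempt.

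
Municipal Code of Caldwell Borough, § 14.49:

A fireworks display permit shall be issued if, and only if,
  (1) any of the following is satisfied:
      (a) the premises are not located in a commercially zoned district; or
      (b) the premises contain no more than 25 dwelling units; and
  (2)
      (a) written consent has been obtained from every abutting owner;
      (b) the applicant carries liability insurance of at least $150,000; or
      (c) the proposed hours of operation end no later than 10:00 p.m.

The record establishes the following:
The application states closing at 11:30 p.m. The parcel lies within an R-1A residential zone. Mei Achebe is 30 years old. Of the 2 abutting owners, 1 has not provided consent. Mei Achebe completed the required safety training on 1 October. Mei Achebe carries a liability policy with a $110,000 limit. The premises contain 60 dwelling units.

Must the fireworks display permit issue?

No — denied.

(a) not (commercially zoned) — satisfied.
(b) ≤ 25 units — not satisfied.
(1) = T OR F = true.
(a) all abutters consent — fails.
(b) insurance ≥ $150,000 — fails.
(c) closes by 10 p.m. — not satisfied.
(2): F OR F OR F → false.
Overall: T AND F → false.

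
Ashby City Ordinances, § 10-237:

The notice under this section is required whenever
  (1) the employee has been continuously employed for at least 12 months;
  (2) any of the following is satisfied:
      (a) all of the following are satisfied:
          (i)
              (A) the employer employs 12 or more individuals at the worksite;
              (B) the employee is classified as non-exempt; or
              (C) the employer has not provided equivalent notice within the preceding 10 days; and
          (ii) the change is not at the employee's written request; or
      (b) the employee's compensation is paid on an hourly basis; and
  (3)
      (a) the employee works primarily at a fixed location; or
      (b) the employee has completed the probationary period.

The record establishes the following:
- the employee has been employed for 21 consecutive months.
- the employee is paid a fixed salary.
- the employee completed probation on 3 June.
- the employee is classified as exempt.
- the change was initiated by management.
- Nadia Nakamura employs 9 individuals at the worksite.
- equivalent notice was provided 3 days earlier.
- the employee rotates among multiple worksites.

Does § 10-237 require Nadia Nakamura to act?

(1) tenure ≥ 12 mo. — holds.
(A) ≥ 12 at site — not met.
(B) non-exempt — not met.
(C) no recent notice — fails.
(i) = F OR F OR F = false.
(ii) not employee-requested — satisfied.
So (a) is not satisfied (F AND T).
(b) hourly-paid — not satisfied.
(2) = F OR F = false.
(a) fixed location — fails.
(b) past probation — met.
So (3) is satisfied (F OR T).
Overall = T AND F AND T = false.

No — not required.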